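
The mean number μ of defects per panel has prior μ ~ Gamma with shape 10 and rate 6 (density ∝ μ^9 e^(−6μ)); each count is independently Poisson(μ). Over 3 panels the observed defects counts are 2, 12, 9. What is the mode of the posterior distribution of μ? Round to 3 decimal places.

μ̂_MAP = 3.556

Σxᵢ = 2+12+9 = 23, with n = 3.
Posterior ∝ μ^9e^(−6μ) · μ^23e^(−3μ) = μ^32e^(−9μ), i.e. Gamma(shape=33, rate=9).
The mode of a Gamma(a, b) with a ≥ 1 (shape–rate) is (a−1)/b = 32/9 ≈ 3.556.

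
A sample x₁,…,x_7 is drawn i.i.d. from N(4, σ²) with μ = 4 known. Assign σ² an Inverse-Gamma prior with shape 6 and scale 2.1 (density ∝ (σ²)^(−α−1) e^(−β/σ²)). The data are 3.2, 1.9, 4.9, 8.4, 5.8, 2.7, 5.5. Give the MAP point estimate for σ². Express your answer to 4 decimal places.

Sum of squared deviations about the known mean: SS = (3.2−4)² + (1.9−4)² + (4.9−4)² + (8.4−4)² + (5.8−4)² + (2.7−4)² + (5.5−4)² = 32.4.
The Normal likelihood contributes (σ²)^(−n/2) exp(−SS/(2σ²)), so the posterior is Inverse-Gamma(α + n/2, β + SS/2) = Inverse-Gamma(9.5, 18.3).
The mode of Inverse-Gamma(a, b) is b/(a+1) = 18.3/10.5 ≈ 1.7429.

σ̂²_MAP = 1.7429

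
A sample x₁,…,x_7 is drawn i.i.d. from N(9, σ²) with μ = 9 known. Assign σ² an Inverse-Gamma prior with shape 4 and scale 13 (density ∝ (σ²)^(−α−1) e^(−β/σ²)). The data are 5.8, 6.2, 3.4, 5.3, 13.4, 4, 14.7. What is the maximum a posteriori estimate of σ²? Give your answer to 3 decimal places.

σ̂²_MAP = 9.764

Sum of squared deviations about the known mean: SS = (5.8−9)² + (6.2−9)² + (3.4−9)² + (5.3−9)² + (13.4−9)² + (4−9)² + (14.7−9)² = 139.98.
The Normal likelihood contributes (σ²)^(−n/2) exp(−SS/(2σ²)), so the posterior is Inverse-Gamma(α + n/2, β + SS/2) = Inverse-Gamma(7.5, 82.99).
The mode of Inverse-Gamma(a, b) is b/(a+1) = 82.99/8.5 ≈ 9.764.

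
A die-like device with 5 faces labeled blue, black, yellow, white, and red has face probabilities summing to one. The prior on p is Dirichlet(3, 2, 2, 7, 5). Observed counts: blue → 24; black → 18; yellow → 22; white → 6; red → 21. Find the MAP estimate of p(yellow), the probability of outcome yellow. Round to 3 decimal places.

The posterior is Dirichlet(αᵢ + nᵢ) = Dirichlet(27, 20, 24, 13, 26).
For a Dirichlet(a₁,…,a_K) with all aᵢ > 1, the mode has j-th component (aⱼ − 1)/(Σaᵢ − K).
Here Σaᵢ = 110 and K = 5, so p(yellow) = (24 − 1)/(110 − 5) = 23/105 ≈ 0.219.

MAP estimate of p(yellow) = 0.219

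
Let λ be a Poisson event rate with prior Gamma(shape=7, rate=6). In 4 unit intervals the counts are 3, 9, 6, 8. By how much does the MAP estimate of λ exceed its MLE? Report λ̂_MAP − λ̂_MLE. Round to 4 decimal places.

Σxᵢ = 26. Posterior is Gamma(33, 10); MAP = (33−1)/10 = 32/10 ≈ 3.20000.
MLE = x̄ = 26/4 ≈ 6.50000.
Difference = 32/10 − 26/4 = -33/10 ≈ -3.3000.

MAP − MLE = -3.3000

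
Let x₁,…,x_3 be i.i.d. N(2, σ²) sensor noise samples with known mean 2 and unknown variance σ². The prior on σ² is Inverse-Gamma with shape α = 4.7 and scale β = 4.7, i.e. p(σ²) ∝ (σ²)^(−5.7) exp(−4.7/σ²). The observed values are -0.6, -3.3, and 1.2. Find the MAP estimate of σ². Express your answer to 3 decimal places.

σ̂²_MAP = 3.117

Sum of squared deviations about the known mean: SS = (-0.6−2)² + (-3.3−2)² + (1.2−2)² = 35.49.
The Normal likelihood contributes (σ²)^(−n/2) exp(−SS/(2σ²)), so the posterior is Inverse-Gamma(α + n/2, β + SS/2) = Inverse-Gamma(6.2, 22.445).
The mode of Inverse-Gamma(a, b) is b/(a+1) = 22.445/7.2 ≈ 3.117.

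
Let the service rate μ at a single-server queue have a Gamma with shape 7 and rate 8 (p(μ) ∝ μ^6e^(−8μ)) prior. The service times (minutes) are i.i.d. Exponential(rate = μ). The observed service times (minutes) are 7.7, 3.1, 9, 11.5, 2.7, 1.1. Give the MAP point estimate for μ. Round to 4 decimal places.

The Exponential(rate=μ) likelihood is ∝ μ^n e^(−μΣtᵢ). Here n = 6 and Σtᵢ = 7.7 + 3.1 + 9 + 11.5 + 2.7 + 1.1 = 35.1.
Posterior ∝ μ^6e^(−8μ) · μ^6e^(−35.1μ) = μ^12e^(−43.1μ), i.e. Gamma(13, 43.1).
Mode = (a−1)/b = 12/43.1 ≈ 0.2784.

μ̂_MAP = 0.2784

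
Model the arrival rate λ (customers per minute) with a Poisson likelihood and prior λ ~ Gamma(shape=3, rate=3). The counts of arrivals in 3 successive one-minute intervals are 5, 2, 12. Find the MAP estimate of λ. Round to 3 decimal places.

Σxᵢ = 5+2+12 = 19, with n = 3.
Posterior ∝ λ^2e^(−3λ) · λ^19e^(−3λ) = λ^21e^(−6λ), i.e. Gamma(shape=22, rate=6).
The mode of a Gamma(a, b) with a ≥ 1 (shape–rate) is (a−1)/b = 21/6 ≈ 3.500.

λ̂_MAP = 3.500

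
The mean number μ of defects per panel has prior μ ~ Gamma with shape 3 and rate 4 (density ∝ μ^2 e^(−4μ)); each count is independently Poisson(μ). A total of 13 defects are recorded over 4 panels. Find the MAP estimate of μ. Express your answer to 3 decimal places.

μ̂_MAP = 1.875

Σxᵢ = 13, n = 4.
Posterior ∝ μ^2e^(−4μ) · μ^13e^(−4μ) = μ^15e^(−8μ), i.e. Gamma(shape=16, rate=8).
The mode of a Gamma(a, b) with a ≥ 1 (shape–rate) is (a−1)/b = 15/8 ≈ 1.875.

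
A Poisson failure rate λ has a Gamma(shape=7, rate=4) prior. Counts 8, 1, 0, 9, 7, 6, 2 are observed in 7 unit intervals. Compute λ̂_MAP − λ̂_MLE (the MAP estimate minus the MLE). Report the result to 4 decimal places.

MAP − MLE = -1.1688

Σxᵢ = 33. Posterior is Gamma(40, 11); MAP = (40−1)/11 = 39/11 ≈ 3.54545.
MLE = x̄ = 33/7 ≈ 4.71429.
Difference = 39/11 − 33/7 = -90/77 ≈ -1.1688.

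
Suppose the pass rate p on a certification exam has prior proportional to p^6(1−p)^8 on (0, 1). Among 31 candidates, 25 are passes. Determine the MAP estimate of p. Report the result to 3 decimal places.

p̂_MAP = 0.689

The prior density ∝ p^6(1−p)^8 is the kernel of Beta(7, 9).
Data: 25 successes in 31 trials. The binomial likelihood contributes p^25(1−p)^6, so the posterior is Beta(7+25, 9+6) = Beta(32, 15).
For Beta(a, b) with a, b > 1 the mode is (a−1)/(a+b−2) = 31/45 ≈ 0.689.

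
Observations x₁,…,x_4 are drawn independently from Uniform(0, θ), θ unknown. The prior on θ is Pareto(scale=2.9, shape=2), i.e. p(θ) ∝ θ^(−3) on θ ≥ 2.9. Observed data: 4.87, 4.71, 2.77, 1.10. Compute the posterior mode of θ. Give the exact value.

The Uniform(0, θ) likelihood is θ^(−n) for θ ≥ max(xᵢ), zero otherwise. Here max(xᵢ) = 4.87.
Posterior ∝ θ^(−3) · θ^(−4) = θ^(−7) on θ ≥ max(2.9, 4.87) = 4.87.
This density is strictly decreasing in θ, so the posterior mode lies at the lower boundary of the support.

θ̂_MAP = 4.87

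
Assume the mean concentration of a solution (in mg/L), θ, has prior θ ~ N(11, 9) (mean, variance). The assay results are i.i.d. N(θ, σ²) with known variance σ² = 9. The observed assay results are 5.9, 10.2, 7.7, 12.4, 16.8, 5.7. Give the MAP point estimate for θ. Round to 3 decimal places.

θ̂_MAP = 9.957

n = 6; x̄ = (5.9 + 10.2 + 7.7 + 12.4 + 16.8 + 5.7)/6 = 58.7/6 = 587/60 ≈ 9.7833.
For a Normal prior and Normal likelihood with known variance, the posterior is Normal; its mode equals its mean, the precision-weighted average.
Prior precision 1/σ₀² = 1/9; data precision n/σ² = 6/9 = 2/3.
θ̂ = ((1/9)·11 + (2/3)·(587/60)) / (1/9 + 2/3) = (697/90)/(7/9) = 697/70 ≈ 9.957.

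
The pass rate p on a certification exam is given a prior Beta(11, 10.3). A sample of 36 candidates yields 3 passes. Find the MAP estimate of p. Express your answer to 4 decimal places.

p̂_MAP = 0.2351

Prior: Beta(11, 10.3).
Data: 3 successes in 36 trials. The binomial likelihood contributes p^3(1−p)^33, so the posterior is Beta(11+3, 10.3+33) = Beta(14, 43.3).
For Beta(a, b) with a, b > 1 the mode is (a−1)/(a+b−2) = 13/55.3 ≈ 0.2351.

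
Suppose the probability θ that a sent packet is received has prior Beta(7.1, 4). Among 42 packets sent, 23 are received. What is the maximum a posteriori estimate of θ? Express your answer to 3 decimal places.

θ̂_MAP = 0.569

Prior: Beta(7.1, 4).
Data: 23 successes in 42 trials. The binomial likelihood contributes θ^23(1−θ)^19, so the posterior is Beta(7.1+23, 4+19) = Beta(30.1, 23).
For Beta(a, b) with a, b > 1 the mode is (a−1)/(a+b−2) = 29.1/51.1 ≈ 0.569.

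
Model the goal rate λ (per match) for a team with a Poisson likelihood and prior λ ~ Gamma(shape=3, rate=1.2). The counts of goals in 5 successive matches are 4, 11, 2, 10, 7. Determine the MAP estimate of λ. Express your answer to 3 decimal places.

Σxᵢ = 4+11+2+10+7 = 34, with n = 5.
Posterior ∝ λ^2e^(−1.2λ) · λ^34e^(−5λ) = λ^36e^(−6.2λ), i.e. Gamma(shape=37, rate=6.2).
The mode of a Gamma(a, b) with a ≥ 1 (shape–rate) is (a−1)/b = 36/6.2 ≈ 5.806.

λ̂_MAP = 5.806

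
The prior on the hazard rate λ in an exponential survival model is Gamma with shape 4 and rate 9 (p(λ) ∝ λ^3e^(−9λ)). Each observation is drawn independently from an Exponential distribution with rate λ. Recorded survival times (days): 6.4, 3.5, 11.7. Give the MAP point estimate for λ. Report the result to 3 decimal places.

λ̂_MAP = 0.196

The Exponential(rate=λ) likelihood is ∝ λ^n e^(−λΣtᵢ). Here n = 3 and Σtᵢ = 6.4 + 3.5 + 11.7 = 21.6.
Posterior ∝ λ^3e^(−9λ) · λ^3e^(−21.6λ) = λ^6e^(−30.6λ), i.e. Gamma(7, 30.6).
Mode = (a−1)/b = 6/30.6 ≈ 0.196.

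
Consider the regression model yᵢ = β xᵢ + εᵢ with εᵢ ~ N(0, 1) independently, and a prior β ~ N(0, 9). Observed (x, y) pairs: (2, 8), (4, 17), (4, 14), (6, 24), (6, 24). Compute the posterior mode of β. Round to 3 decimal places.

log p(β | y) = −Σ(yᵢ − βxᵢ)²/(2·1) − β²/(2·9) + const.
Setting the derivative to zero: Σxᵢ(yᵢ − βxᵢ)/1 − β/9 = 0, so β = Σxᵢyᵢ / (Σxᵢ² + σ²/τ²).
Σxᵢyᵢ = 2·8 + 4·17 + 4·14 + 6·24 + 6·24 = 428; Σxᵢ² = 108; σ²/τ² = 1/9.
β̂_MAP = 428 / (108 + 1/9) = 428/(973/9) = 3852/973 ≈ 3.959.

β̂_MAP = 3.959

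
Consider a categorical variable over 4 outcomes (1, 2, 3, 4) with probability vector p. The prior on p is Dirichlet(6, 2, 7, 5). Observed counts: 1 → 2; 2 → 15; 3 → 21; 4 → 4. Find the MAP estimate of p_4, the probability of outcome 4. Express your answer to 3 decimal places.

The posterior is Dirichlet(αᵢ + nᵢ) = Dirichlet(8, 17, 28, 9).
For a Dirichlet(a₁,…,a_K) with all aᵢ > 1, the mode has j-th component (aⱼ − 1)/(Σaᵢ − K).
Here Σaᵢ = 62 and K = 4, so p_4 = (9 − 1)/(62 − 4) = 8/58 ≈ 0.138.

MAP estimate: 0.138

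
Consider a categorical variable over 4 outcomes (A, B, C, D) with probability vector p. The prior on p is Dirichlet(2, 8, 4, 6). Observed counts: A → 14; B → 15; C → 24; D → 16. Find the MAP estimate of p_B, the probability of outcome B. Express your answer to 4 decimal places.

The posterior is Dirichlet(αᵢ + nᵢ) = Dirichlet(16, 23, 28, 22).
For a Dirichlet(a₁,…,a_K) with all aᵢ > 1, the mode has j-th component (aⱼ − 1)/(Σaᵢ − K).
Here Σaᵢ = 89 and K = 4, so p_B = (23 − 1)/(89 − 4) = 22/85 ≈ 0.2588.

MAP estimate of p_B = 0.2588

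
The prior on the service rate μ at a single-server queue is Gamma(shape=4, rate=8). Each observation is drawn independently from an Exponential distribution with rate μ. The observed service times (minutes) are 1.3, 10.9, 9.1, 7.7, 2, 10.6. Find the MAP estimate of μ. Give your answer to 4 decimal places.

μ̂_MAP = 0.1815

The Exponential(rate=μ) likelihood is ∝ μ^n e^(−μΣtᵢ). Here n = 6 and Σtᵢ = 1.3 + 10.9 + 9.1 + 7.7 + 2 + 10.6 = 41.6.
Posterior ∝ μ^3e^(−8μ) · μ^6e^(−41.6μ) = μ^9e^(−49.6μ), i.e. Gamma(10, 49.6).
Mode = (a−1)/b = 9/49.6 ≈ 0.1815.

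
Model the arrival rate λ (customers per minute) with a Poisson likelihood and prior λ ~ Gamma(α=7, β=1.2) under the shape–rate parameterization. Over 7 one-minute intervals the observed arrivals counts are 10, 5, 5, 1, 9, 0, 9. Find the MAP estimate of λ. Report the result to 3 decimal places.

λ̂_MAP = 5.488

Σxᵢ = 10+5+5+1+9+0+9 = 39, with n = 7.
Posterior ∝ λ^6e^(−1.2λ) · λ^39e^(−7λ) = λ^45e^(−8.2λ), i.e. Gamma(shape=46, rate=8.2).
The mode of a Gamma(a, b) with a ≥ 1 (shape–rate) is (a−1)/b = 45/8.2 ≈ 5.488.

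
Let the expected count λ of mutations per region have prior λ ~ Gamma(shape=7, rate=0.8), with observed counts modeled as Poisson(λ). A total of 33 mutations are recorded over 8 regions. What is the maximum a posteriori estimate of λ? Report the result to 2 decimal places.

Σxᵢ = 33, n = 8.
Posterior ∝ λ^6e^(−0.8λ) · λ^33e^(−8λ) = λ^39e^(−8.8λ), i.e. Gamma(shape=40, rate=8.8).
The mode of a Gamma(a, b) with a ≥ 1 (shape–rate) is (a−1)/b = 39/8.8 ≈ 4.43.

λ̂_MAP = 4.43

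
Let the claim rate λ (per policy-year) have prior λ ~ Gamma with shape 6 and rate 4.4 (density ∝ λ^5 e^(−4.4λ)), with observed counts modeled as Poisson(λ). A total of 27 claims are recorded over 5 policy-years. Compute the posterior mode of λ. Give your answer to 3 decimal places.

Σxᵢ = 27, n = 5.
Posterior ∝ λ^5e^(−4.4λ) · λ^27e^(−5λ) = λ^32e^(−9.4λ), i.e. Gamma(shape=33, rate=9.4).
The mode of a Gamma(a, b) with a ≥ 1 (shape–rate) is (a−1)/b = 32/9.4 ≈ 3.404.

λ̂_MAP = 3.404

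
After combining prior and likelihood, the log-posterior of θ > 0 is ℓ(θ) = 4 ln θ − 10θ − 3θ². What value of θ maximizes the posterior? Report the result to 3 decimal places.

θ̂_MAP = 0.333

ℓ'(θ) = 4/θ − 10 − 6θ. Setting this to zero and multiplying by θ: 6θ² + 10θ − 4 = 0.
θ = (−10 + √(10² + 4·6·4)) / (2·6) = (−10 + √196) / 12 = (−10 + 14)/12 = 1/3.
ℓ''(θ) = −4/θ² − 6 < 0, confirming a maximum.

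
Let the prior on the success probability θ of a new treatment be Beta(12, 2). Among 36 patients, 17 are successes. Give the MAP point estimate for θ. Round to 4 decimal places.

θ̂_MAP = 0.5833

Prior: Beta(12, 2).
Data: 17 successes in 36 trials. The binomial likelihood contributes θ^17(1−θ)^19, so the posterior is Beta(12+17, 2+19) = Beta(29, 21).
For Beta(a, b) with a, b > 1 the mode is (a−1)/(a+b−2) = 28/48 ≈ 0.5833.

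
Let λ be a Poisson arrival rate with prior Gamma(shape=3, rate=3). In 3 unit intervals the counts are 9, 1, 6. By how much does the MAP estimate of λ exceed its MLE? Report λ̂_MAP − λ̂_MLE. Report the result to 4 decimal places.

MAP − MLE = -2.3333

Σxᵢ = 16. Posterior is Gamma(19, 6); MAP = (19−1)/6 = 18/6 ≈ 3.00000.
MLE = x̄ = 16/3 ≈ 5.33333.
Difference = 18/6 − 16/3 = -7/3 ≈ -2.3333.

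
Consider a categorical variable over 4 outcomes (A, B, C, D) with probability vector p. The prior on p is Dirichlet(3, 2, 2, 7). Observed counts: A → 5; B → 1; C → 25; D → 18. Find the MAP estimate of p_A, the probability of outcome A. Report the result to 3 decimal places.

MAP estimate of p_A = 0.119

The posterior is Dirichlet(αᵢ + nᵢ) = Dirichlet(8, 3, 27, 25).
For a Dirichlet(a₁,…,a_K) with all aᵢ > 1, the mode has j-th component (aⱼ − 1)/(Σaᵢ − K).
Here Σaᵢ = 63 and K = 4, so p_A = (8 − 1)/(63 − 4) = 7/59 ≈ 0.119.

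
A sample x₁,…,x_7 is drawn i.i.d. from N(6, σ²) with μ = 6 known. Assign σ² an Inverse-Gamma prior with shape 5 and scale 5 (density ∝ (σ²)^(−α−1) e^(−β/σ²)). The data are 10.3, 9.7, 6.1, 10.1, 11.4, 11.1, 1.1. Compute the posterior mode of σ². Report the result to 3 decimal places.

Sum of squared deviations about the known mean: SS = (10.3−6)² + (9.7−6)² + (6.1−6)² + (10.1−6)² + (11.4−6)² + (11.1−6)² + (1.1−6)² = 128.18.
The Normal likelihood contributes (σ²)^(−n/2) exp(−SS/(2σ²)), so the posterior is Inverse-Gamma(α + n/2, β + SS/2) = Inverse-Gamma(8.5, 69.09).
The mode of Inverse-Gamma(a, b) is b/(a+1) = 69.09/9.5 ≈ 7.273.

σ̂²_MAP = 7.273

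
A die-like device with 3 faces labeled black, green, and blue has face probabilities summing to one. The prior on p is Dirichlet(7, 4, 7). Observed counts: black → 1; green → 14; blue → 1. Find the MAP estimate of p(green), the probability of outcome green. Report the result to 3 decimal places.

The posterior is Dirichlet(αᵢ + nᵢ) = Dirichlet(8, 18, 8).
For a Dirichlet(a₁,…,a_K) with all aᵢ > 1, the mode has j-th component (aⱼ − 1)/(Σaᵢ − K).
Here Σaᵢ = 34 and K = 3, so p(green) = (18 − 1)/(34 − 3) = 17/31 ≈ 0.548.

MAP estimate of p(green) = 0.548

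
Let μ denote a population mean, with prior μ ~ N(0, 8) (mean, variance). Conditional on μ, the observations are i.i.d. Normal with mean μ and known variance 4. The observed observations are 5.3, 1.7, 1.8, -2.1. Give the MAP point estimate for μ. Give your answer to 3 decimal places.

n = 4; x̄ = (5.3 + 1.7 + 1.8 + (-2.1))/4 = 6.7/4 = 1.675.
For a Normal prior and Normal likelihood with known variance, the posterior is Normal; its mode equals its mean, the precision-weighted average.
Prior precision 1/σ₀² = 1/8 = 0.125; data precision n/σ² = 4/4 = 1.
μ̂ = (0.125·0 + 1·1.675) / (0.125 + 1) = 1.675/1.125 = 67/45 ≈ 1.489.

μ̂_MAP = 1.489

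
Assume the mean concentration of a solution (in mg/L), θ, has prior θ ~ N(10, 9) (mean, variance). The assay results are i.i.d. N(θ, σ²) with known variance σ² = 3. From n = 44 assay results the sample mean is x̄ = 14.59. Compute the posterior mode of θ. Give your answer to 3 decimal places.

n = 44, x̄ = 14.59.
For a Normal prior and Normal likelihood with known variance, the posterior is Normal; its mode equals its mean, the precision-weighted average.
Prior precision 1/σ₀² = 1/9; data precision n/σ² = 44/3.
θ̂ = ((1/9)·10 + (44/3)·14.59) / (1/9 + 44/3) = (48397/225)/(133/9) = 48397/3325 ≈ 14.555.

θ̂_MAP = 14.555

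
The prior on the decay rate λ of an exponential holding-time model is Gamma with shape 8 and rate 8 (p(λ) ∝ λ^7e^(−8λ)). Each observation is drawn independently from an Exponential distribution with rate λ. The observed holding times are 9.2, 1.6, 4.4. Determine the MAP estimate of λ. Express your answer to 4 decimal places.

λ̂_MAP = 0.4310

The Exponential(rate=λ) likelihood is ∝ λ^n e^(−λΣtᵢ). Here n = 3 and Σtᵢ = 9.2 + 1.6 + 4.4 = 15.2.
Posterior ∝ λ^7e^(−8λ) · λ^3e^(−15.2λ) = λ^10e^(−23.2λ), i.e. Gamma(11, 23.2).
Mode = (a−1)/b = 10/23.2 ≈ 0.4310.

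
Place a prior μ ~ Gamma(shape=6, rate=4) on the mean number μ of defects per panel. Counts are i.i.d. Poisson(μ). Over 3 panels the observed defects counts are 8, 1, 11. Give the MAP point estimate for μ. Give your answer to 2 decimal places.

Σxᵢ = 8+1+11 = 20, with n = 3.
Posterior ∝ μ^5e^(−4μ) · μ^20e^(−3μ) = μ^25e^(−7μ), i.e. Gamma(shape=26, rate=7).
The mode of a Gamma(a, b) with a ≥ 1 (shape–rate) is (a−1)/b = 25/7 ≈ 3.57.

μ̂_MAP = 3.57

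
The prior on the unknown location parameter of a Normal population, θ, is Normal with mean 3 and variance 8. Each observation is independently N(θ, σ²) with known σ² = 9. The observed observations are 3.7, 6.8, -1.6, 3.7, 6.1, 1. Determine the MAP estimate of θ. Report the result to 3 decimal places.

n = 6; x̄ = (3.7 + 6.8 + (-1.6) + 3.7 + 6.1 + 1)/6 = 19.7/6 = 197/60 ≈ 3.2833.
For a Normal prior and Normal likelihood with known variance, the posterior is Normal; its mode equals its mean, the precision-weighted average.
Prior precision 1/σ₀² = 1/8 = 0.125; data precision n/σ² = 6/9 = 2/3.
θ̂ = (0.125·3 + (2/3)·(197/60)) / (0.125 + 2/3) = (923/360)/(19/24) = 923/285 ≈ 3.239.

θ̂_MAP = 3.239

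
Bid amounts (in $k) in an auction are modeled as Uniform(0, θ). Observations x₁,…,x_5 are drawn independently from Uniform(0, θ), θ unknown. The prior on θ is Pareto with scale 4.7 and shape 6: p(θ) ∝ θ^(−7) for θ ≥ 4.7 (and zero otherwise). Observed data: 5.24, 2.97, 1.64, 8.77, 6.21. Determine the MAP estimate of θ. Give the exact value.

θ̂_MAP = 8.77

The Uniform(0, θ) likelihood is θ^(−n) for θ ≥ max(xᵢ), zero otherwise. Here max(xᵢ) = 8.77.
Posterior ∝ θ^(−7) · θ^(−5) = θ^(−12) on θ ≥ max(4.7, 8.77) = 8.77.
This density is strictly decreasing in θ, so the posterior mode lies at the lower boundary of the support.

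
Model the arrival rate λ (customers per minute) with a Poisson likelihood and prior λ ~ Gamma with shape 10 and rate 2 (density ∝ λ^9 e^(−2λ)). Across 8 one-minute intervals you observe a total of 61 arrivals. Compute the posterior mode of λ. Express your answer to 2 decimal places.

Σxᵢ = 61, n = 8.
Posterior ∝ λ^9e^(−2λ) · λ^61e^(−8λ) = λ^70e^(−10λ), i.e. Gamma(shape=71, rate=10).
The mode of a Gamma(a, b) with a ≥ 1 (shape–rate) is (a−1)/b = 70/10 ≈ 7.00.

λ̂_MAP = 7.00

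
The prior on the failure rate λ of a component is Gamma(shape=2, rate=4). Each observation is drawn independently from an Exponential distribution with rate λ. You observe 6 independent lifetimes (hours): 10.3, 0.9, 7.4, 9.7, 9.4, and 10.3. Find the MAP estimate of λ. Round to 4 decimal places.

λ̂_MAP = 0.1346

The Exponential(rate=λ) likelihood is ∝ λ^n e^(−λΣtᵢ). Here n = 6 and Σtᵢ = 10.3 + 0.9 + 7.4 + 9.7 + 9.4 + 10.3 = 48.
Posterior ∝ λe^(−4λ) · λ^6e^(−48λ) = λ^7e^(−52λ), i.e. Gamma(8, 52).
Mode = (a−1)/b = 7/52 ≈ 0.1346.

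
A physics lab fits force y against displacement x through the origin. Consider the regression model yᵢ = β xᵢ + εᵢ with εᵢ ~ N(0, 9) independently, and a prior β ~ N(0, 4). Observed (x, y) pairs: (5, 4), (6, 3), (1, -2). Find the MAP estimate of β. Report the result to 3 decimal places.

log p(β | y) = −Σ(yᵢ − βxᵢ)²/(2·9) − β²/(2·4) + const.
Setting the derivative to zero: Σxᵢ(yᵢ − βxᵢ)/9 − β/4 = 0, so β = Σxᵢyᵢ / (Σxᵢ² + σ²/τ²).
Σxᵢyᵢ = 5·4 + 6·3 + 1·(-2) = 36; Σxᵢ² = 62; σ²/τ² = 2.25.
β̂_MAP = 36 / (62 + 2.25) = 36/64.25 ≈ 0.560.

β̂_MAP = 0.560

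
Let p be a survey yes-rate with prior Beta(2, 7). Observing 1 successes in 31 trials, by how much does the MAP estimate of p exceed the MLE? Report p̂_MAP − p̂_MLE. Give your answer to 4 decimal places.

MAP − MLE = 0.0204

Posterior is Beta(3, 37); MAP = (3−1)/(40−2) = 2/38 ≈ 0.05263.
MLE ignores the prior: p̂_MLE = k/n = 1/31 ≈ 0.03226.
Difference = 2/38 − 1/31 = 12/589 ≈ 0.0204.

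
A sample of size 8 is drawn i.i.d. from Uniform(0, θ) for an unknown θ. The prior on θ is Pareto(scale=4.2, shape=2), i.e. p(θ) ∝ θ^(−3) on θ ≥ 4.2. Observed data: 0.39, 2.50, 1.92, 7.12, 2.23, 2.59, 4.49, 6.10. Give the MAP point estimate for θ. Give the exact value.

The Uniform(0, θ) likelihood is θ^(−n) for θ ≥ max(xᵢ), zero otherwise. Here max(xᵢ) = 7.12.
Posterior ∝ θ^(−3) · θ^(−8) = θ^(−11) on θ ≥ max(4.2, 7.12) = 7.12.
This density is strictly decreasing in θ, so the posterior mode lies at the lower boundary of the support.

θ̂_MAP = 7.12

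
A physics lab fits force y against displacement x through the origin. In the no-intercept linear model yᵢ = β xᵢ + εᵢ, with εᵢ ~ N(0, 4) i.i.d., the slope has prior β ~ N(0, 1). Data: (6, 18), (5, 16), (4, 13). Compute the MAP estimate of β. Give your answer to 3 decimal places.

log p(β | y) = −Σ(yᵢ − βxᵢ)²/(2·4) − β²/(2·1) + const.
Setting the derivative to zero: Σxᵢ(yᵢ − βxᵢ)/4 − β/1 = 0, so β = Σxᵢyᵢ / (Σxᵢ² + σ²/τ²).
Σxᵢyᵢ = 6·18 + 5·16 + 4·13 = 240; Σxᵢ² = 77; σ²/τ² = 4.
β̂_MAP = 240 / (77 + 4) = 240/81 ≈ 2.963.

β̂_MAP = 2.963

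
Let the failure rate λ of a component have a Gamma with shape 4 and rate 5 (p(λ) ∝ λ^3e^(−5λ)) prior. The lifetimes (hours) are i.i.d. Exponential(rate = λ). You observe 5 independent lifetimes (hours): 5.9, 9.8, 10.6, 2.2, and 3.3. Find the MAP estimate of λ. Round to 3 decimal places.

λ̂_MAP = 0.217

The Exponential(rate=λ) likelihood is ∝ λ^n e^(−λΣtᵢ). Here n = 5 and Σtᵢ = 5.9 + 9.8 + 10.6 + 2.2 + 3.3 = 31.8.
Posterior ∝ λ^3e^(−5λ) · λ^5e^(−31.8λ) = λ^8e^(−36.8λ), i.e. Gamma(9, 36.8).
Mode = (a−1)/b = 8/36.8 ≈ 0.217.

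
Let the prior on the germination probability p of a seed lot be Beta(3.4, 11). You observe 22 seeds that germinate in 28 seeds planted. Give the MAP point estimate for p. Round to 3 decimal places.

p̂_MAP = 0.604

Prior: Beta(3.4, 11).
Data: 22 successes in 28 trials. The binomial likelihood contributes p^22(1−p)^6, so the posterior is Beta(3.4+22, 11+6) = Beta(25.4, 17).
For Beta(a, b) with a, b > 1 the mode is (a−1)/(a+b−2) = 24.4/40.4 ≈ 0.604.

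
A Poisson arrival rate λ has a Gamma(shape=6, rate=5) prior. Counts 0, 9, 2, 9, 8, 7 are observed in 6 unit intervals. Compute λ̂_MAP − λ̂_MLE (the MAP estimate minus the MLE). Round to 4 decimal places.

Σxᵢ = 35. Posterior is Gamma(41, 11); MAP = (41−1)/11 = 40/11 ≈ 3.63636.
MLE = x̄ = 35/6 ≈ 5.83333.
Difference = 40/11 − 35/6 = -145/66 ≈ -2.1970.

MAP − MLE = -2.1970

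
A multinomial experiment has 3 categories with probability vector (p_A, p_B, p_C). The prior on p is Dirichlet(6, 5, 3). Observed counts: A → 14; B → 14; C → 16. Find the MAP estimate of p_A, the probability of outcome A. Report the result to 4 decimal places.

The posterior is Dirichlet(αᵢ + nᵢ) = Dirichlet(20, 19, 19).
For a Dirichlet(a₁,…,a_K) with all aᵢ > 1, the mode has j-th component (aⱼ − 1)/(Σaᵢ − K).
Here Σaᵢ = 58 and K = 3, so p_A = (20 − 1)/(58 − 3) = 19/55 ≈ 0.3455.

MAP estimate of p_A = 0.3455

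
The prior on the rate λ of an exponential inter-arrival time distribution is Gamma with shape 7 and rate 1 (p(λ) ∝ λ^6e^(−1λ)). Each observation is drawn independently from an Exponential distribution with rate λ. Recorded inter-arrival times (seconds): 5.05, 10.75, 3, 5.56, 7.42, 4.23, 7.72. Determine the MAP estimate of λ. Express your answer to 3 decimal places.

λ̂_MAP = 0.291

The Exponential(rate=λ) likelihood is ∝ λ^n e^(−λΣtᵢ). Here n = 7 and Σtᵢ = 5.05 + 10.75 + 3 + 5.56 + 7.42 + 4.23 + 7.72 = 43.73.
Posterior ∝ λ^6e^(−1λ) · λ^7e^(−43.73λ) = λ^13e^(−44.73λ), i.e. Gamma(14, 44.73).
Mode = (a−1)/b = 13/44.73 ≈ 0.291.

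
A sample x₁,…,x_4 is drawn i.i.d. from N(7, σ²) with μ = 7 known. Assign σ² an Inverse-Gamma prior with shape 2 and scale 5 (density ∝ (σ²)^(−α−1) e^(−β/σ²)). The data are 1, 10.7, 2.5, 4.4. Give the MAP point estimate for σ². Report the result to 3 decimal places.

Sum of squared deviations about the known mean: SS = (1−7)² + (10.7−7)² + (2.5−7)² + (4.4−7)² = 76.7.
The Normal likelihood contributes (σ²)^(−n/2) exp(−SS/(2σ²)), so the posterior is Inverse-Gamma(α + n/2, β + SS/2) = Inverse-Gamma(4, 43.35).
The mode of Inverse-Gamma(a, b) is b/(a+1) = 43.35/5 ≈ 8.670.

σ̂²_MAP = 8.670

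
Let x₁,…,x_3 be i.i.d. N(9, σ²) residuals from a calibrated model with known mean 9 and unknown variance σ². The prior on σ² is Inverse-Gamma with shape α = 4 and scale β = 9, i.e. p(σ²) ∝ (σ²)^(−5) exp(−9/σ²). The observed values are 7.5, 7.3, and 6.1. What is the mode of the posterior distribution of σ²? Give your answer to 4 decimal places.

Sum of squared deviations about the known mean: SS = (7.5−9)² + (7.3−9)² + (6.1−9)² = 13.55.
The Normal likelihood contributes (σ²)^(−n/2) exp(−SS/(2σ²)), so the posterior is Inverse-Gamma(α + n/2, β + SS/2) = Inverse-Gamma(5.5, 15.775).
The mode of Inverse-Gamma(a, b) is b/(a+1) = 15.775/6.5 ≈ 2.4269.

σ̂²_MAP = 2.4269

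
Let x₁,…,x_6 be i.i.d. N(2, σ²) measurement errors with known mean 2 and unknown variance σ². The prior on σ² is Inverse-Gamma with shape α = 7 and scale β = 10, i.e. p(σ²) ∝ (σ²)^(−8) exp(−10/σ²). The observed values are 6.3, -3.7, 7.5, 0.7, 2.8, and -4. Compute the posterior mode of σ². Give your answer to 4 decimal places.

Sum of squared deviations about the known mean: SS = (6.3−2)² + (-3.7−2)² + (7.5−2)² + (0.7−2)² + (2.8−2)² + (-4−2)² = 119.56.
The Normal likelihood contributes (σ²)^(−n/2) exp(−SS/(2σ²)), so the posterior is Inverse-Gamma(α + n/2, β + SS/2) = Inverse-Gamma(10, 69.78).
The mode of Inverse-Gamma(a, b) is b/(a+1) = 69.78/11 ≈ 6.3436.

σ̂²_MAP = 6.3436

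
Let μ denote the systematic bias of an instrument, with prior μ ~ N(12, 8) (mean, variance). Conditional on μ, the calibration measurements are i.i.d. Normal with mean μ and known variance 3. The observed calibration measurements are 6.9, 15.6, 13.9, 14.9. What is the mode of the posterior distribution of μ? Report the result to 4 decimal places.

n = 4; x̄ = (6.9 + 15.6 + 13.9 + 14.9)/4 = 51.3/4 = 12.825.
For a Normal prior and Normal likelihood with known variance, the posterior is Normal; its mode equals its mean, the precision-weighted average.
Prior precision 1/σ₀² = 1/8 = 0.125; data precision n/σ² = 4/3.
μ̂ = (0.125·12 + (4/3)·12.825) / (0.125 + 4/3) = 18.6/(35/24) = 2232/175 ≈ 12.7543.

μ̂_MAP = 12.7543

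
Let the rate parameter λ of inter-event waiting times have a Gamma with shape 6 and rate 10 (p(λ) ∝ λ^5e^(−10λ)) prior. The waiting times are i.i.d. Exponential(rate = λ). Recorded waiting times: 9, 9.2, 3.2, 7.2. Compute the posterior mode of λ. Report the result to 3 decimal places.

The Exponential(rate=λ) likelihood is ∝ λ^n e^(−λΣtᵢ). Here n = 4 and Σtᵢ = 9 + 9.2 + 3.2 + 7.2 = 28.6.
Posterior ∝ λ^5e^(−10λ) · λ^4e^(−28.6λ) = λ^9e^(−38.6λ), i.e. Gamma(10, 38.6).
Mode = (a−1)/b = 9/38.6 ≈ 0.233.

λ̂_MAP = 0.233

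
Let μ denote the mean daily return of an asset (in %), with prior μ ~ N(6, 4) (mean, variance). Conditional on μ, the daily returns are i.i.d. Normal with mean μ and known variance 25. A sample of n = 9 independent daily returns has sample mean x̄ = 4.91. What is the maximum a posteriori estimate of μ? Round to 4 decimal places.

n = 9, x̄ = 4.91.
For a Normal prior and Normal likelihood with known variance, the posterior is Normal; its mode equals its mean, the precision-weighted average.
Prior precision 1/σ₀² = 1/4 = 0.25; data precision n/σ² = 9/25 = 0.36.
μ̂ = (0.25·6 + 0.36·4.91) / (0.25 + 0.36) = 3.2676/0.61 = 8169/1525 ≈ 5.3567.

μ̂_MAP = 5.3567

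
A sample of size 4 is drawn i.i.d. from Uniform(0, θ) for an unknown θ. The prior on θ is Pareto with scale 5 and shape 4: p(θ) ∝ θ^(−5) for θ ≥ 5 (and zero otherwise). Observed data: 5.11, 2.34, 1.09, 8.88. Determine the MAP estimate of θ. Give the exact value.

The Uniform(0, θ) likelihood is θ^(−n) for θ ≥ max(xᵢ), zero otherwise. Here max(xᵢ) = 8.88.
Posterior ∝ θ^(−5) · θ^(−4) = θ^(−9) on θ ≥ max(5, 8.88) = 8.88.
This density is strictly decreasing in θ, so the posterior mode lies at the lower boundary of the support.

θ̂_MAP = 8.88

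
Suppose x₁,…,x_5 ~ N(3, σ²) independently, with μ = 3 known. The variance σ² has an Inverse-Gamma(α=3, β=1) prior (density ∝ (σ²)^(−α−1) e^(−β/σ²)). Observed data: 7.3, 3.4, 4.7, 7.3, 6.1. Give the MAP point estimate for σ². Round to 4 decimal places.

σ̂²_MAP = 3.9723

Sum of squared deviations about the known mean: SS = (7.3−3)² + (3.4−3)² + (4.7−3)² + (7.3−3)² + (6.1−3)² = 49.64.
The Normal likelihood contributes (σ²)^(−n/2) exp(−SS/(2σ²)), so the posterior is Inverse-Gamma(α + n/2, β + SS/2) = Inverse-Gamma(5.5, 25.82).
The mode of Inverse-Gamma(a, b) is b/(a+1) = 25.82/6.5 ≈ 3.9723.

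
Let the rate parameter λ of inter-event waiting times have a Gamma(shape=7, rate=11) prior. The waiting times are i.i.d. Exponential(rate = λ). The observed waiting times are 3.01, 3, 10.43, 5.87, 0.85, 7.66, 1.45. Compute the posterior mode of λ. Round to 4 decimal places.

λ̂_MAP = 0.3004

The Exponential(rate=λ) likelihood is ∝ λ^n e^(−λΣtᵢ). Here n = 7 and Σtᵢ = 3.01 + 3 + 10.43 + 5.87 + 0.85 + 7.66 + 1.45 = 32.27.
Posterior ∝ λ^6e^(−11λ) · λ^7e^(−32.27λ) = λ^13e^(−43.27λ), i.e. Gamma(14, 43.27).
Mode = (a−1)/b = 13/43.27 ≈ 0.3004.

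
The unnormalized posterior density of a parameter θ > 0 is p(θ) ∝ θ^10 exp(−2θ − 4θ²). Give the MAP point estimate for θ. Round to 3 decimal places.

ℓ'(θ) = 10/θ − 2 − 8θ. Setting this to zero and multiplying by θ: 8θ² + 2θ − 10 = 0.
θ = (−2 + √(2² + 4·8·10)) / (2·8) = (−2 + √324) / 16 = (−2 + 18)/16 = 1.
ℓ''(θ) = −10/θ² − 8 < 0, confirming a maximum.

θ̂_MAP = 1.000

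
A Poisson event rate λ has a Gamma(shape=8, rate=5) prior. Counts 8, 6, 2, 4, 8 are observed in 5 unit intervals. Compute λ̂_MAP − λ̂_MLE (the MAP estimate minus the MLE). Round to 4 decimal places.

Σxᵢ = 28. Posterior is Gamma(36, 10); MAP = (36−1)/10 = 35/10 ≈ 3.50000.
MLE = x̄ = 28/5 ≈ 5.60000.
Difference = 35/10 − 28/5 = -21/10 ≈ -2.1000.

MAP − MLE = -2.1000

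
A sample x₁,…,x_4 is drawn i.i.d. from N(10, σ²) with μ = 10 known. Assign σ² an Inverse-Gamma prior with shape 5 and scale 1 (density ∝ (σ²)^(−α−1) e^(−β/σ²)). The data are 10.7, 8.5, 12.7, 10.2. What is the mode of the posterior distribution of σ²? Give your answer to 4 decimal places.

Sum of squared deviations about the known mean: SS = (10.7−10)² + (8.5−10)² + (12.7−10)² + (10.2−10)² = 10.07.
The Normal likelihood contributes (σ²)^(−n/2) exp(−SS/(2σ²)), so the posterior is Inverse-Gamma(α + n/2, β + SS/2) = Inverse-Gamma(7, 6.035).
The mode of Inverse-Gamma(a, b) is b/(a+1) = 6.035/8 ≈ 0.7544.

σ̂²_MAP = 0.7544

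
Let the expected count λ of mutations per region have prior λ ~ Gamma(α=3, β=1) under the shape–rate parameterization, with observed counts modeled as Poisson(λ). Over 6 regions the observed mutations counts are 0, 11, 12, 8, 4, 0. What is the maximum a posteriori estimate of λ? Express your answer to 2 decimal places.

Σxᵢ = 0+11+12+8+4+0 = 35, with n = 6.
Posterior ∝ λ^2e^(−1λ) · λ^35e^(−6λ) = λ^37e^(−7λ), i.e. Gamma(shape=38, rate=7).
The mode of a Gamma(a, b) with a ≥ 1 (shape–rate) is (a−1)/b = 37/7 ≈ 5.29.

λ̂_MAP = 5.29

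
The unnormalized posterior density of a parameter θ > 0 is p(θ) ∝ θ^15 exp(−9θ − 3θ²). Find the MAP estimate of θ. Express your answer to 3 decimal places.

θ̂_MAP = 1.000

ℓ'(θ) = 15/θ − 9 − 6θ. Setting this to zero and multiplying by θ: 6θ² + 9θ − 15 = 0.
θ = (−9 + √(9² + 4·6·15)) / (2·6) = (−9 + √441) / 12 = (−9 + 21)/12 = 1.
ℓ''(θ) = −15/θ² − 6 < 0, confirming a maximum.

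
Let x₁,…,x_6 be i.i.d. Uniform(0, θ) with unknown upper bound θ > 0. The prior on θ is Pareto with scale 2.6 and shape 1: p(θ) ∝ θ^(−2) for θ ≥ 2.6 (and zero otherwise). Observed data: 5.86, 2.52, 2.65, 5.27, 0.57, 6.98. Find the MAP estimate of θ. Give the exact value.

θ̂_MAP = 6.98

The Uniform(0, θ) likelihood is θ^(−n) for θ ≥ max(xᵢ), zero otherwise. Here max(xᵢ) = 6.98.
Posterior ∝ θ^(−2) · θ^(−6) = θ^(−8) on θ ≥ max(2.6, 6.98) = 6.98.
This density is strictly decreasing in θ, so the posterior mode lies at the lower boundary of the support.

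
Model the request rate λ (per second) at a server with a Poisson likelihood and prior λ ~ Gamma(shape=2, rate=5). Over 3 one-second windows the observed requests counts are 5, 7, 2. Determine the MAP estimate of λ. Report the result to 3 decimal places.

λ̂_MAP = 1.875

Σxᵢ = 5+7+2 = 14, with n = 3.
Posterior ∝ λe^(−5λ) · λ^14e^(−3λ) = λ^15e^(−8λ), i.e. Gamma(shape=16, rate=8).
The mode of a Gamma(a, b) with a ≥ 1 (shape–rate) is (a−1)/b = 15/8 ≈ 1.875.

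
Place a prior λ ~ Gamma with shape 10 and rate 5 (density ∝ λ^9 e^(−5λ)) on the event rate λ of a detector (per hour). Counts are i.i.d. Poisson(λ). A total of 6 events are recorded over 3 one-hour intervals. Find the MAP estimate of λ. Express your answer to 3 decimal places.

λ̂_MAP = 1.875

Σxᵢ = 6, n = 3.
Posterior ∝ λ^9e^(−5λ) · λ^6e^(−3λ) = λ^15e^(−8λ), i.e. Gamma(shape=16, rate=8).
The mode of a Gamma(a, b) with a ≥ 1 (shape–rate) is (a−1)/b = 15/8 ≈ 1.875.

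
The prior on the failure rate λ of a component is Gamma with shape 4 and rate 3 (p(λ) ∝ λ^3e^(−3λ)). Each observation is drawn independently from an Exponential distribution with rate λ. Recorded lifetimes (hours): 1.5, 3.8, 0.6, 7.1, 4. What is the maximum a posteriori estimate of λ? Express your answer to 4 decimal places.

λ̂_MAP = 0.4000

The Exponential(rate=λ) likelihood is ∝ λ^n e^(−λΣtᵢ). Here n = 5 and Σtᵢ = 1.5 + 3.8 + 0.6 + 7.1 + 4 = 17.
Posterior ∝ λ^3e^(−3λ) · λ^5e^(−17λ) = λ^8e^(−20λ), i.e. Gamma(9, 20).
Mode = (a−1)/b = 8/20 ≈ 0.4000.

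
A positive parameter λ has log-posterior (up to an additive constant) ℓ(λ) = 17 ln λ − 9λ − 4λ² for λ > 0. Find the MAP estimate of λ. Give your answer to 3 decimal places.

ℓ'(λ) = 17/λ − 9 − 8λ. Setting this to zero and multiplying by λ: 8λ² + 9λ − 17 = 0.
λ = (−9 + √(9² + 4·8·17)) / (2·8) = (−9 + √625) / 16 = (−9 + 25)/16 = 1.
ℓ''(λ) = −17/λ² − 8 < 0, confirming a maximum.

λ̂_MAP = 1.000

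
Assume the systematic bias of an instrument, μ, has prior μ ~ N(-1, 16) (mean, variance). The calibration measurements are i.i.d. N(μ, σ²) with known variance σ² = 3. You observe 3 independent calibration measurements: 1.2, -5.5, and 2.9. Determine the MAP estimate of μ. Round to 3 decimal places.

μ̂_MAP = -0.498

n = 3; x̄ = (1.2 + (-5.5) + 2.9)/3 = -1.4/3 = -7/15 ≈ -0.4667.
For a Normal prior and Normal likelihood with known variance, the posterior is Normal; its mode equals its mean, the precision-weighted average.
Prior precision 1/σ₀² = 1/16 = 0.0625; data precision n/σ² = 3/3 = 1.
μ̂ = (0.0625·(-1) + 1·(-7/15)) / (0.0625 + 1) = (-127/240)/1.0625 = -127/255 ≈ -0.498.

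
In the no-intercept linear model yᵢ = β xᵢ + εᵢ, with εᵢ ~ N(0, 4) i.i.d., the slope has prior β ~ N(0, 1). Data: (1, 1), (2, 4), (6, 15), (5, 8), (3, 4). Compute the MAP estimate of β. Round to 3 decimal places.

log p(β | y) = −Σ(yᵢ − βxᵢ)²/(2·4) − β²/(2·1) + const.
Setting the derivative to zero: Σxᵢ(yᵢ − βxᵢ)/4 − β/1 = 0, so β = Σxᵢyᵢ / (Σxᵢ² + σ²/τ²).
Σxᵢyᵢ = 1·1 + 2·4 + 6·15 + 5·8 + 3·4 = 151; Σxᵢ² = 75; σ²/τ² = 4.
β̂_MAP = 151 / (75 + 4) = 151/79 ≈ 1.911.

β̂_MAP = 1.911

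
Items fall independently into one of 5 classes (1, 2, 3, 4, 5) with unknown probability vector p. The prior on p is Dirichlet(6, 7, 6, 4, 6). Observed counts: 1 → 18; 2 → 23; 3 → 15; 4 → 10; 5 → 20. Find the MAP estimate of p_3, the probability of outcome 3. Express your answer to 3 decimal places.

The posterior is Dirichlet(αᵢ + nᵢ) = Dirichlet(24, 30, 21, 14, 26).
For a Dirichlet(a₁,…,a_K) with all aᵢ > 1, the mode has j-th component (aⱼ − 1)/(Σaᵢ − K).
Here Σaᵢ = 115 and K = 5, so p_3 = (21 − 1)/(115 − 5) = 20/110 ≈ 0.182.

MAP estimate: 0.182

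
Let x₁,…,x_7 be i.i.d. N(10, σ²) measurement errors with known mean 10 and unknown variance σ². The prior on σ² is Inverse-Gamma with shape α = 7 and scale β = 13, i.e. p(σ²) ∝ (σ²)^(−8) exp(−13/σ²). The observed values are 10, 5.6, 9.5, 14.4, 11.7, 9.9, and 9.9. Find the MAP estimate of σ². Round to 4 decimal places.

σ̂²_MAP = 2.9513

Sum of squared deviations about the known mean: SS = (10−10)² + (5.6−10)² + (9.5−10)² + (14.4−10)² + (11.7−10)² + (9.9−10)² + (9.9−10)² = 41.88.
The Normal likelihood contributes (σ²)^(−n/2) exp(−SS/(2σ²)), so the posterior is Inverse-Gamma(α + n/2, β + SS/2) = Inverse-Gamma(10.5, 33.94).
The mode of Inverse-Gamma(a, b) is b/(a+1) = 33.94/11.5 ≈ 2.9513.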